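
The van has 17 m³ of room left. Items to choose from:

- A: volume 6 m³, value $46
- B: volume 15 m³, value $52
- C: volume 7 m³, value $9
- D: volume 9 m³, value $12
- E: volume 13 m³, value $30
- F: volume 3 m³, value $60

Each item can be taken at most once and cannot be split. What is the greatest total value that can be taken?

Check high-value combinations within 17 m³:
- A+C+F: volume 6+7+3=16, value 46+9+60=115
- A+F: volume 6+3=9, value 46+60=106
- E+F: volume 13+3=16, value 30+60=90
- D+F: volume 9+3=12, value 12+60=72
Best: $115.

$115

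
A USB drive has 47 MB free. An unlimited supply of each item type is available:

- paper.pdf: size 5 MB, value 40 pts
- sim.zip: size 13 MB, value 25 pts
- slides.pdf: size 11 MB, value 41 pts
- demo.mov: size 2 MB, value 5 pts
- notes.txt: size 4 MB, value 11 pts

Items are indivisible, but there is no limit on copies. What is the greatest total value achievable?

365 pts

Best value-per-unit is paper.pdf at 40/5; filling with it alone gives 9×40 = 360.
Optimal mix: 9×paper.pdf + 1×demo.mov → size 47, value 365.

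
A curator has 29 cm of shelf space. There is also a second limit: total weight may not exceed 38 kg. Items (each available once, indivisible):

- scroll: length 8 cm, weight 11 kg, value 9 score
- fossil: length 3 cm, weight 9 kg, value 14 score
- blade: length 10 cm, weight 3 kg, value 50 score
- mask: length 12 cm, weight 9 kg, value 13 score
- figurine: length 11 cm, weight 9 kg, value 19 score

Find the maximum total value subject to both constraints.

Feasible sets respecting both limits:
- fossil+blade+figurine: length 24, weight 21, value 83
- scroll+blade+figurine: length 29, weight 23, value 78
- fossil+blade+mask: length 25, weight 21, value 77
- scroll+fossil+blade: length 21, weight 23, value 73
Best: 83 score.

83 score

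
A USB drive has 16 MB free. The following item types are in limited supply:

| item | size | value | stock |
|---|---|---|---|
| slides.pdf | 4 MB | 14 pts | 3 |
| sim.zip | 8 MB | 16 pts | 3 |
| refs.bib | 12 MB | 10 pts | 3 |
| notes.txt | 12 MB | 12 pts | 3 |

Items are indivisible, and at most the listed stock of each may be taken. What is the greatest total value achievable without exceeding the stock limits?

44 pts

Top feasible selections:
- 2×slides.pdf + 1×sim.zip: size 16, value 44
- 3×slides.pdf: size 12, value 42
- 2×sim.zip: size 16, value 32
Best: 44 pts.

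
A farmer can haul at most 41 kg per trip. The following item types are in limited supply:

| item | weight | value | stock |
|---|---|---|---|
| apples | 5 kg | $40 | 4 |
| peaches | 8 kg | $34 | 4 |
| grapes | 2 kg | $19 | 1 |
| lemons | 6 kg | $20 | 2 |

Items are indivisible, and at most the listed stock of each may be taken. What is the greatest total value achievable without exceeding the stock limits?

$247

Best selections within weight 41 and stock limits:
- 4×apples + 2×peaches + 1×grapes: weight 38, value 247
- 3×apples + 3×peaches + 1×grapes: weight 41, value 241
- 4×apples + 1×peaches + 2×lemons: weight 40, value 234
- 4×apples + 1×peaches + 1×grapes + 1×lemons: weight 36, value 233
Best: $247.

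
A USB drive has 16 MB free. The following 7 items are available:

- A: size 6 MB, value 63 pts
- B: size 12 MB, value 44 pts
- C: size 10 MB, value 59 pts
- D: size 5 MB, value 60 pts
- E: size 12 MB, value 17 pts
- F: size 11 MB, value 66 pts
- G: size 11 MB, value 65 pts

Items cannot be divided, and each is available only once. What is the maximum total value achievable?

126 pts

Check high-value combinations within 16 MB:
- D+F: size 5+11=16, value 60+66=126
- D+G: size 5+11=16, value 60+65=125
- A+D: size 6+5=11, value 63+60=123
- A+C: size 6+10=16, value 63+59=122
- C+D: size 10+5=15, value 59+60=119
Best: 126 pts.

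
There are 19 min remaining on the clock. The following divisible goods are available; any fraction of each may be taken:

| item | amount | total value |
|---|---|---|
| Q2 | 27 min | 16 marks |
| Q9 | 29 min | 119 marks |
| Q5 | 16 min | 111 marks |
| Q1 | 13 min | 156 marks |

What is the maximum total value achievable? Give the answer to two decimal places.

197.63

Take in order of value per unit:
- Q1 (156/13 per unit): all 13 → value 156, running total 156.00
- Q5 (111/16 per unit): 6 of 16 → value 6×111/16 = 41.6250, running total 197.63
Total 197.63.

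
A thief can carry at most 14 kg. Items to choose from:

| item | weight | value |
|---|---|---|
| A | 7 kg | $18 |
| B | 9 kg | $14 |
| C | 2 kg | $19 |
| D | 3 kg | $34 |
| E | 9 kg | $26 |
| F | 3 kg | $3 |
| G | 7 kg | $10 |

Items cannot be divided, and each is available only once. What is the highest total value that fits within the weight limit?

Check high-value combinations within 14 kg:
- C+D+E: weight 2+3+9=14, value 19+34+26=79
- A+C+D: weight 7+2+3=12, value 18+19+34=71
- B+C+D: weight 9+2+3=14, value 14+19+34=67
- C+D+G: weight 2+3+7=12, value 19+34+10=63
Best: $79.

$79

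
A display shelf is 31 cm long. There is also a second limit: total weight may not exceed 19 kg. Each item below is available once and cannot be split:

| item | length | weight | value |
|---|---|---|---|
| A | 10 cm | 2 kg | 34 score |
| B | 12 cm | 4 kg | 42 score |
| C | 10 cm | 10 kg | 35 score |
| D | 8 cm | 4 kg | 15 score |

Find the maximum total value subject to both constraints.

92 score

Feasible sets respecting both limits:
- B+C+D: length 30, weight 18, value 92
- A+B+D: length 30, weight 10, value 91
- A+C+D: length 28, weight 16, value 84
- B+C: length 22, weight 14, value 77
Best: 92 score.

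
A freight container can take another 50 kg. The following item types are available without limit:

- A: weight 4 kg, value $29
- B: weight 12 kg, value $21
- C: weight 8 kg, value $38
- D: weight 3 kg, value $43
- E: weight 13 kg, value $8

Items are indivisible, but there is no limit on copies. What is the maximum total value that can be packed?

Best value-per-unit is D at 43/3, and filling with it alone uses weight 16×3=48. No mix of the others beats 16×43 = 688.

$688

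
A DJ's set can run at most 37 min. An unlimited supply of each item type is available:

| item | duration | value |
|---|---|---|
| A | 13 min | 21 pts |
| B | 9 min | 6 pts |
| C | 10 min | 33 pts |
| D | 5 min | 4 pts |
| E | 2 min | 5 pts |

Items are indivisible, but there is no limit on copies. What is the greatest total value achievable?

Best value-per-unit is C at 33/10; filling with it alone gives 3×33 = 99.
Optimal mix: 3×C + 3×E → duration 36, value 114.

114 pts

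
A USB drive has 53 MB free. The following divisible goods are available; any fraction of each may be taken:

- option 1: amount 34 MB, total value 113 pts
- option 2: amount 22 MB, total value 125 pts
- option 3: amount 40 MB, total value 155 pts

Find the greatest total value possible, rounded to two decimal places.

245.13

Take in order of value per unit:
- option 2 (125/22 per unit): all 22 → value 125, running total 125.00
- option 3 (155/40 per unit): 31 of 40 → value 31×155/40 = 120.1250, running total 245.13
Total 245.13.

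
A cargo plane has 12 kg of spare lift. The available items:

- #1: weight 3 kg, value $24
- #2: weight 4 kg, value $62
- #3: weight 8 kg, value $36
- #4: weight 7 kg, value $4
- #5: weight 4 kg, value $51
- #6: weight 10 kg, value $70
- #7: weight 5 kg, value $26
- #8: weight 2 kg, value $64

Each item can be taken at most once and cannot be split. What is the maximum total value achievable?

$177

Check high-value combinations within 12 kg:
- #2+#5+#8: weight 4+4+2=10, value 62+51+64=177
- #2+#7+#8: weight 4+5+2=11, value 62+26+64=152
- #1+#2+#8: weight 3+4+2=9, value 24+62+64=150
Best: $177.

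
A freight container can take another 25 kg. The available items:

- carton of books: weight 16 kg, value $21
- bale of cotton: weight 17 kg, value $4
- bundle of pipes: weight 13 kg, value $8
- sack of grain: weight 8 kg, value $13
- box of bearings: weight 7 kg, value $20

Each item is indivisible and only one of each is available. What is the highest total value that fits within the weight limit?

$41

Check high-value combinations within 25 kg:
- carton of books+box of bearings: weight 16+7=23, value 21+20=41
- carton of books+sack of grain: weight 16+8=24, value 21+13=34
- sack of grain+box of bearings: weight 8+7=15, value 13+20=33
- bundle of pipes+box of bearings: weight 13+7=20, value 8+20=28
Best: $41.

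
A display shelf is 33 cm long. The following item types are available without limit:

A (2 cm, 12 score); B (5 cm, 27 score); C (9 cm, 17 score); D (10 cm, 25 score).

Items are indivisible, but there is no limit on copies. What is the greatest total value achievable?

195 score

Best value-per-unit is A at 12/2; filling with it alone gives 16×12 = 192.
Optimal mix: 14×A + 1×B → length 33, value 195.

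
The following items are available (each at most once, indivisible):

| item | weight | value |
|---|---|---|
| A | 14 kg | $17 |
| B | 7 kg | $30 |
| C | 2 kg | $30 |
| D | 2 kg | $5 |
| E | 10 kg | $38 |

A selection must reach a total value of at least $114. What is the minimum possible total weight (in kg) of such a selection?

33

Subsets with value ≥ 114, sorted by total weight:
- A+B+C+E: weight 33, value 115
- A+B+C+D+E: weight 35, value 120
Minimum weight: 33 kg.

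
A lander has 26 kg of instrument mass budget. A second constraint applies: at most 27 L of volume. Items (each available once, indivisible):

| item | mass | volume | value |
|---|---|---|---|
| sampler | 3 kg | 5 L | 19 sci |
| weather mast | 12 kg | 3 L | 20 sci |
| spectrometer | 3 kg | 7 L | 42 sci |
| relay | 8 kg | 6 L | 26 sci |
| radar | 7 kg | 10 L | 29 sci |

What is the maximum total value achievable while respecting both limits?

110 sci

Feasible sets respecting both limits:
- sampler+weather mast+spectrometer+radar: mass 25, volume 25, value 110
- sampler+weather mast+spectrometer+relay: mass 26, volume 21, value 107
- spectrometer+relay+radar: mass 18, volume 23, value 97
Best: 110 sci.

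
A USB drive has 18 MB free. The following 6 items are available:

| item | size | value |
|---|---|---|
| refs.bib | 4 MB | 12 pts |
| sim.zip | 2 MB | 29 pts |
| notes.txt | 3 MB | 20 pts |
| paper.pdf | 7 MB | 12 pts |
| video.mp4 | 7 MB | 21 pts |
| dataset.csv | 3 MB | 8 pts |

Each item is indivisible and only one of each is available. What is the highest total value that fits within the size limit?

82 pts

Check high-value combinations within 18 MB:
- refs.bib+sim.zip+notes.txt+video.mp4: size 4+2+3+7=16, value 12+29+20+21=82
- sim.zip+notes.txt+video.mp4+dataset.csv: size 2+3+7+3=15, value 29+20+21+8=78
- refs.bib+sim.zip+notes.txt+paper.pdf: size 4+2+3+7=16, value 12+29+20+12=73
Best: 82 pts.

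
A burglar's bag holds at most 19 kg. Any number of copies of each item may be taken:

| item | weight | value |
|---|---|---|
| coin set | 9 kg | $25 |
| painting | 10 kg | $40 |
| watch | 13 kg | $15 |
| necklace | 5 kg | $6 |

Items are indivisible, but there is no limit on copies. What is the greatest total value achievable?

Best value-per-unit is painting at 40/10; filling with it alone gives 1×40 = 40.
Optimal mix: 1×coin set + 1×painting → weight 19, value 65.

$65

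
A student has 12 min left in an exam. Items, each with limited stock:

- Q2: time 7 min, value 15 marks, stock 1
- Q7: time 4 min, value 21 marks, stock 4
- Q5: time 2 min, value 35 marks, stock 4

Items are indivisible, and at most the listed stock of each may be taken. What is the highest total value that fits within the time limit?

Best selections within time 12 and stock limits:
- 1×Q7 + 4×Q5: time 12, value 161
- 4×Q5: time 8, value 140
- 1×Q7 + 3×Q5: time 10, value 126
- 2×Q7 + 2×Q5: time 12, value 112
Best: 161 marks.

161 marks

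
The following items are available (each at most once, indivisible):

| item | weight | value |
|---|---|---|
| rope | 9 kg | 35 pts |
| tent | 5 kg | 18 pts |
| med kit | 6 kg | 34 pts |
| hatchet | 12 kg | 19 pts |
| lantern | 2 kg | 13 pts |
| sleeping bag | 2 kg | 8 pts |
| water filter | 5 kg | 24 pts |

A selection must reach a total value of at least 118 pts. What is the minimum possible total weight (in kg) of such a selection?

27

Subsets with value ≥ 118, sorted by total weight:
- rope+tent+med kit+lantern+water filter: weight 27, value 124
- rope+tent+med kit+sleeping bag+water filter: weight 27, value 119
- rope+tent+med kit+lantern+sleeping bag+water filter: weight 29, value 132
Minimum weight: 27 kg.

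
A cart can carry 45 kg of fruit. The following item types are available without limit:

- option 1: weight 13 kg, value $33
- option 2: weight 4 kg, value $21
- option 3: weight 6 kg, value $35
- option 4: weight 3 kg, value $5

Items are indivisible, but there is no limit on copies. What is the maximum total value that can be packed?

Best value-per-unit is option 3 at 35/6; filling with it alone gives 7×35 = 245.
Optimal mix: 2×option 2 + 6×option 3 → weight 44, value 252.

$252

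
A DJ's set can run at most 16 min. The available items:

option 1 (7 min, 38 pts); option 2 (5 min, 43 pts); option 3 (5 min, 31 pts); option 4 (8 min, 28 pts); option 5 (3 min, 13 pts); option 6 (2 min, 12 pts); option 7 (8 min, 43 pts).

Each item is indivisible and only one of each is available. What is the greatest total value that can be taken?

Check high-value combinations within 16 min:
- option 2+option 3+option 5+option 6: duration 5+5+3+2=15, value 43+31+13+12=99
- option 2+option 5+option 7: duration 5+3+8=16, value 43+13+43=99
- option 2+option 6+option 7: duration 5+2+8=15, value 43+12+43=98
- option 1+option 2+option 5: duration 7+5+3=15, value 38+43+13=94
- option 1+option 2+option 6: duration 7+5+2=14, value 38+43+12=93
Best: 99 pts.

99 pts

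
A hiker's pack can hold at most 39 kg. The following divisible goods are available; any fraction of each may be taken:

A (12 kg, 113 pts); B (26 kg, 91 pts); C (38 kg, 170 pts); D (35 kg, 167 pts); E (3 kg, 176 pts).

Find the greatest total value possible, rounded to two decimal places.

Take in order of value per unit:
- E (176/3 per unit): all 3 → value 176, running total 176.00
- A (113/12 per unit): all 12 → value 113, running total 289.00
- D (167/35 per unit): 24 of 35 → value 24×167/35 = 114.5143, running total 403.51
Total 403.51.

403.51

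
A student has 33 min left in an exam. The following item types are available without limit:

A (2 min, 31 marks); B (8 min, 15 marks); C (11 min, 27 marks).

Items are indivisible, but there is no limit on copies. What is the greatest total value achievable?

496 marks

Best value-per-unit is A at 31/2, and filling with it alone uses time 16×2=32. No mix of the others beats 16×31 = 496.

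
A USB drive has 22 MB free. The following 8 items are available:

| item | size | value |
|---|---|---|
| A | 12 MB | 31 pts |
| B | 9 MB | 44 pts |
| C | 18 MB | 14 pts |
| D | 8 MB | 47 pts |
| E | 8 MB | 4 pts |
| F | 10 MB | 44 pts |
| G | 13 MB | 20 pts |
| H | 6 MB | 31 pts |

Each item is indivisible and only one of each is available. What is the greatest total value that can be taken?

91 pts

Check high-value combinations within 22 MB:
- B+D: size 9+8=17, value 44+47=91
- D+F: size 8+10=18, value 47+44=91
- B+F: size 9+10=19, value 44+44=88
- D+E+H: size 8+8+6=22, value 47+4+31=82
Best: 91 pts.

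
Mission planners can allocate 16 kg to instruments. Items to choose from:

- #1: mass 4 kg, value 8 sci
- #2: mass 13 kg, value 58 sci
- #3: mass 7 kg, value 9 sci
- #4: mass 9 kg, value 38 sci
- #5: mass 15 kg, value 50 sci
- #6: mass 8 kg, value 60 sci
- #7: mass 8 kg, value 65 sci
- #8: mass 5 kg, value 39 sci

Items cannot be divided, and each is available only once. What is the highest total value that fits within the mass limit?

125 sci

Check high-value combinations within 16 kg:
- #6+#7: mass 8+8=16, value 60+65=125
- #7+#8: mass 8+5=13, value 65+39=104
- #6+#8: mass 8+5=13, value 60+39=99
Best: 125 sci.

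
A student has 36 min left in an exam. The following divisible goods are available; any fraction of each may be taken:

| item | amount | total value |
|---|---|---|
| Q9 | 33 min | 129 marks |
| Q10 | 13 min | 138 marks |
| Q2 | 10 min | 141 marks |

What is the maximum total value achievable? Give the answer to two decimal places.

329.82

Take in order of value per unit:
- Q2 (141/10 per unit): all 10 → value 141, running total 141.00
- Q10 (138/13 per unit): all 13 → value 138, running total 279.00
- Q9 (129/33 per unit): 13 of 33 → value 13×129/33 = 50.8182, running total 329.82
Total 329.82.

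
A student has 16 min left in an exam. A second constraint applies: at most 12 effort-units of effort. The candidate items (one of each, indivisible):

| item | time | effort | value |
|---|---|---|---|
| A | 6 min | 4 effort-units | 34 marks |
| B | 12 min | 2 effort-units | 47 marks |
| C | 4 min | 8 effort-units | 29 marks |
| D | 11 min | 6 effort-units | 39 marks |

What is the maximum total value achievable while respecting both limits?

76 marks

Feasible sets respecting both limits:
- B+C: time 16, effort 10, value 76
- A+C: time 10, effort 12, value 63
- B: time 12, effort 2, value 47
Best: 76 marks.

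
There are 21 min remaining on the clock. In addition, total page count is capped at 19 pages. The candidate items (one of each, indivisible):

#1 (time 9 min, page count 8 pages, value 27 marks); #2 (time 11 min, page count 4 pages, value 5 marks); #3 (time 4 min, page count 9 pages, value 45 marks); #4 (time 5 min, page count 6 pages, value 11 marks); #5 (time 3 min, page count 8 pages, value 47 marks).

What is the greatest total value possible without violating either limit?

92 marks

Feasible sets respecting both limits:
- #3+#5: time 7, page count 17, value 92
- #1+#5: time 12, page count 16, value 74
- #1+#3: time 13, page count 17, value 72
- #2+#4+#5: time 19, page count 18, value 63
Best: 92 marks.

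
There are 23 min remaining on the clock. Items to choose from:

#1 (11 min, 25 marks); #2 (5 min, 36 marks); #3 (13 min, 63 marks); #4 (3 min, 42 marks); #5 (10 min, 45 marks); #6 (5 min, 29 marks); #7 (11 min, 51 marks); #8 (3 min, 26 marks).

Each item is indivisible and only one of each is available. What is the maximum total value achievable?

155 marks

Check high-value combinations within 23 min:
- #2+#4+#7+#8: time 5+3+11+3=22, value 36+42+51+26=155
- #2+#4+#5+#6: time 5+3+10+5=23, value 36+42+45+29=152
- #2+#4+#5+#8: time 5+3+10+3=21, value 36+42+45+26=149
- #4+#6+#7+#8: time 3+5+11+3=22, value 42+29+51+26=148
- #4+#5+#6+#8: time 3+10+5+3=21, value 42+45+29+26=142
Best: 155 marks.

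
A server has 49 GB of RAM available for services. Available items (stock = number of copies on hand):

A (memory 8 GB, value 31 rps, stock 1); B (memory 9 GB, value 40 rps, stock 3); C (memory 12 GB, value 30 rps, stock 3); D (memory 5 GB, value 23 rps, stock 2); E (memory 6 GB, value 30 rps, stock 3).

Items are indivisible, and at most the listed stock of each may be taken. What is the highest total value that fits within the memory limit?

Top feasible selections:
- 3×B + 2×D + 2×E: memory 49, value 226
- 1×A + 2×B + 1×D + 3×E: memory 49, value 224
- 1×A + 2×B + 2×D + 2×E: memory 48, value 217
- 2×B + 2×D + 3×E: memory 46, value 216
Best: 226 rps.

226 rps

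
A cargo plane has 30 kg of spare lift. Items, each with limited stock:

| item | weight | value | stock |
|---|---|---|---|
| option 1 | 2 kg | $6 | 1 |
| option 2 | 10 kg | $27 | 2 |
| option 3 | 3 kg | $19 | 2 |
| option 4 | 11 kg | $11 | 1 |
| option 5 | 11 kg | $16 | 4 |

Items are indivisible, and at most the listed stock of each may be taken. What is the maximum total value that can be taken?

$98

Top feasible selections:
- 1×option 1 + 2×option 2 + 2×option 3: weight 28, value 98
- 2×option 2 + 2×option 3: weight 26, value 92
- 1×option 1 + 1×option 2 + 2×option 3 + 1×option 5: weight 29, value 87
Best: $98.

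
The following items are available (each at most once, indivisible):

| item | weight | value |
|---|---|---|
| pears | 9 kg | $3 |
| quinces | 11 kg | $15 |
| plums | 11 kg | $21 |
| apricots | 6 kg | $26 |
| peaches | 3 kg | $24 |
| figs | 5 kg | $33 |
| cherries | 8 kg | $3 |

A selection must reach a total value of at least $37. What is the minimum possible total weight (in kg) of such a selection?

8

Subsets with value ≥ 37, sorted by total weight:
- peaches+figs: weight 8, value 57
- apricots+peaches: weight 9, value 50
- apricots+figs: weight 11, value 59
Minimum weight: 8 kg.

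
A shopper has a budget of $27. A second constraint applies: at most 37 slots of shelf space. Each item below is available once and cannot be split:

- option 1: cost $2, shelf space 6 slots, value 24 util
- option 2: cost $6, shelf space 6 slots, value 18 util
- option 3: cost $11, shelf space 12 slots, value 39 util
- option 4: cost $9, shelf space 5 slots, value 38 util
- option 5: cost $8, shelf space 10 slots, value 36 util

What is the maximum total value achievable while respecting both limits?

117 util

Feasible sets respecting both limits:
- option 1+option 2+option 3+option 5: cost 27, shelf space 34, value 117
- option 1+option 2+option 4+option 5: cost 25, shelf space 27, value 116
- option 1+option 3+option 4: cost 22, shelf space 23, value 101
- option 1+option 3+option 5: cost 21, shelf space 28, value 99
Best: 117 util.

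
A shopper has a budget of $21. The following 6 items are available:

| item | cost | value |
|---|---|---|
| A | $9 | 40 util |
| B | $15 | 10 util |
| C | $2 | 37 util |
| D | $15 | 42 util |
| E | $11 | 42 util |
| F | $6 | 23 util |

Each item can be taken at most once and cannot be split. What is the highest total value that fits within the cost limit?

102 util

Check high-value combinations within $21:
- C+E+F: cost 2+11+6=19, value 37+42+23=102
- A+C+F: cost 9+2+6=17, value 40+37+23=100
- A+E: cost 9+11=20, value 40+42=82
- C+E: cost 2+11=13, value 37+42=79
Best: 102 util.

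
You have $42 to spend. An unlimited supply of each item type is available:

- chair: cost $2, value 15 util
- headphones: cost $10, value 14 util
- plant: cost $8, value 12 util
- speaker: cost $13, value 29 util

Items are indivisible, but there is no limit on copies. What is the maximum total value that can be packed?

Best value-per-unit is chair at 15/2, and filling with it alone uses cost 21×2=42. No mix of the others beats 21×15 = 315.

315 util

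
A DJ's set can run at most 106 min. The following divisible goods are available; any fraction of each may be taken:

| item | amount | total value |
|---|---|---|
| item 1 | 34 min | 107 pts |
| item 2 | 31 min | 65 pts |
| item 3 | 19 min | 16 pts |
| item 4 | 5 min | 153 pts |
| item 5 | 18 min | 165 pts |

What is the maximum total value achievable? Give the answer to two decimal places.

Take in order of value per unit:
- item 4 (153/5 per unit): all 5 → value 153, running total 153.00
- item 5 (165/18 per unit): all 18 → value 165, running total 318.00
- item 1 (107/34 per unit): all 34 → value 107, running total 425.00
- item 2 (65/31 per unit): all 31 → value 65, running total 490.00
- item 3 (16/19 per unit): 18 of 19 → value 18×16/19 = 15.1579, running total 505.16
Total 505.16.

505.16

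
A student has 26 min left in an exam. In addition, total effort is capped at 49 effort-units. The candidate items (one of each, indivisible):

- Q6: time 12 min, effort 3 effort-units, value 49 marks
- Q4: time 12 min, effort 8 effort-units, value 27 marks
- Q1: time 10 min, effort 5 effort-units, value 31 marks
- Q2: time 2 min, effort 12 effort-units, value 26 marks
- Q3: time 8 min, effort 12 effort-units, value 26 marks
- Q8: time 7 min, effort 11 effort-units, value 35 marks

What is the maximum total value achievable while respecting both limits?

Feasible sets respecting both limits:
- Q6+Q2+Q8: time 21, effort 26, value 110
- Q6+Q1+Q2: time 24, effort 20, value 106
- Q6+Q4+Q2: time 26, effort 23, value 102
- Q6+Q2+Q3: time 22, effort 27, value 101
Best: 110 marks.

110 marks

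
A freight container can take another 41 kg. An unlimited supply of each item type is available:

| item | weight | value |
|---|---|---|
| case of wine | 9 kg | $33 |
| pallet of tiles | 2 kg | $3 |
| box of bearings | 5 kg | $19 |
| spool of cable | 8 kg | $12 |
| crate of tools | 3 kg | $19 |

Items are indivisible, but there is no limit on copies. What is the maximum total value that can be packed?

$250

Best value-per-unit is crate of tools at 19/3; filling with it alone gives 13×19 = 247.
Optimal mix: 1×pallet of tiles + 13×crate of tools → weight 41, value 250.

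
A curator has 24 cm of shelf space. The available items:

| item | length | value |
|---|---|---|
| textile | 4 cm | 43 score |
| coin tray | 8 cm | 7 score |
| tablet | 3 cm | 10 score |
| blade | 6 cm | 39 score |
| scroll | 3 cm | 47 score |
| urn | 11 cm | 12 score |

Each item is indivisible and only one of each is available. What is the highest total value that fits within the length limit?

Check high-value combinations within 24 cm:
- textile+coin tray+tablet+blade+scroll: length 4+8+3+6+3=24, value 43+7+10+39+47=146
- textile+blade+scroll+urn: length 4+6+3+11=24, value 43+39+47+12=141
- textile+tablet+blade+scroll: length 4+3+6+3=16, value 43+10+39+47=139
- textile+coin tray+blade+scroll: length 4+8+6+3=21, value 43+7+39+47=136
- textile+blade+scroll: length 4+6+3=13, value 43+39+47=129
Best: 146 score.

146 score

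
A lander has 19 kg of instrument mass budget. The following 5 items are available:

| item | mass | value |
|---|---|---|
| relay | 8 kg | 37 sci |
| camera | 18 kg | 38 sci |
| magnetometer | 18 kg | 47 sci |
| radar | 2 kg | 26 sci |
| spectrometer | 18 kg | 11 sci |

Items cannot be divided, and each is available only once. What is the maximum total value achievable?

63 sci

Check high-value combinations within 19 kg:
- relay+radar: mass 8+2=10, value 37+26=63
- magnetometer: mass 18, value 47
- camera: mass 18, value 38
- relay: mass 8, value 37
- radar: mass 2, value 26
Best: 63 sci.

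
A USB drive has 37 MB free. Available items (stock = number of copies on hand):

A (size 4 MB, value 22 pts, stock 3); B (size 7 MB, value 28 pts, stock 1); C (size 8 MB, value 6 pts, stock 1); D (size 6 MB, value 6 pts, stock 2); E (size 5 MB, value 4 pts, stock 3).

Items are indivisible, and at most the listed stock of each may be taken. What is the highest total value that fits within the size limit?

110 pts

Best selections within size 37 and stock limits:
- 3×A + 1×B + 2×D + 1×E: size 36, value 110
- 3×A + 1×B + 1×D + 2×E: size 35, value 108
Best: 110 pts.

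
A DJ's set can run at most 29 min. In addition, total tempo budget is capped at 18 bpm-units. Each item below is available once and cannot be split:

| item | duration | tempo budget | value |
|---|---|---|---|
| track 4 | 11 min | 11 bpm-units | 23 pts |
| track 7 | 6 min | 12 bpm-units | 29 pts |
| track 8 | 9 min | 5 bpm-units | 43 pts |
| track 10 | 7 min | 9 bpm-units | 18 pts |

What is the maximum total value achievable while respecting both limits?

Feasible sets respecting both limits:
- track 7+track 8: duration 15, tempo budget 17, value 72
- track 4+track 8: duration 20, tempo budget 16, value 66
- track 8+track 10: duration 16, tempo budget 14, value 61
Best: 72 pts.

72 pts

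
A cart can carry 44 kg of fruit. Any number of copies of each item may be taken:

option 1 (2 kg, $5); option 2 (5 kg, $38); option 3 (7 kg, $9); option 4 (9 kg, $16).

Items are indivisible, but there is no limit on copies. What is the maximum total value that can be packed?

Best value-per-unit is option 2 at 38/5; filling with it alone gives 8×38 = 304.
Optimal mix: 2×option 1 + 8×option 2 → weight 44, value 314.

$314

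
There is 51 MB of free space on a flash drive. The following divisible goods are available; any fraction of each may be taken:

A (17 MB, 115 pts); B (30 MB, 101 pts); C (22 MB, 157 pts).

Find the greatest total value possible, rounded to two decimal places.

Take in order of value per unit:
- C (157/22 per unit): all 22 → value 157, running total 157.00
- A (115/17 per unit): all 17 → value 115, running total 272.00
- B (101/30 per unit): 12 of 30 → value 12×101/30 = 40.4000, running total 312.40
Total 312.40.

312.40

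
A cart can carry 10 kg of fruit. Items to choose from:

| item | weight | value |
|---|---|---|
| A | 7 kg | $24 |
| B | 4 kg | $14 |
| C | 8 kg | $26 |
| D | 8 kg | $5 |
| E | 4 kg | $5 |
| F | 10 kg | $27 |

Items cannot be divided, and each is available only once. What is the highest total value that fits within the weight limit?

Check high-value combinations within 10 kg:
- F: weight 10, value 27
- C: weight 8, value 26
- A: weight 7, value 24
- B+E: weight 4+4=8, value 14+5=19
- B: weight 4, value 14
Best: $27.

$27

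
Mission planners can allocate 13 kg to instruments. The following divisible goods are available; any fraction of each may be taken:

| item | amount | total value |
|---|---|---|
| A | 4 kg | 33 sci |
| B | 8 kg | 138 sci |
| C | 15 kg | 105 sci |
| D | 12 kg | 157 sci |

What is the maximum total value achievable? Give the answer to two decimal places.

203.42

Take in order of value per unit:
- B (138/8 per unit): all 8 → value 138, running total 138.00
- D (157/12 per unit): 5 of 12 → value 5×157/12 = 65.4167, running total 203.42
Total 203.42.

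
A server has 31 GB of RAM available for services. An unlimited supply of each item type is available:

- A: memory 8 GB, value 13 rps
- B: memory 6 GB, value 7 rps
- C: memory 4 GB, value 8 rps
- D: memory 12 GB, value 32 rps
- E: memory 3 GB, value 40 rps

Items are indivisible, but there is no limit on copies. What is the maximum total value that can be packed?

Best value-per-unit is E at 40/3, and filling with it alone uses memory 10×3=30. No mix of the others beats 10×40 = 400.

400 rps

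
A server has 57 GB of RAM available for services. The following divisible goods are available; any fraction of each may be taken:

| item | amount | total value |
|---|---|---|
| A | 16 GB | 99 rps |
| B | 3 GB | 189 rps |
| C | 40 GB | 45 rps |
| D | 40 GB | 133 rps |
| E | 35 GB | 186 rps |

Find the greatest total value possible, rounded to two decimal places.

483.98

Take in order of value per unit:
- B (189/3 per unit): all 3 → value 189, running total 189.00
- A (99/16 per unit): all 16 → value 99, running total 288.00
- E (186/35 per unit): all 35 → value 186, running total 474.00
- D (133/40 per unit): 3 of 40 → value 3×133/40 = 9.9750, running total 483.98
Total 483.98.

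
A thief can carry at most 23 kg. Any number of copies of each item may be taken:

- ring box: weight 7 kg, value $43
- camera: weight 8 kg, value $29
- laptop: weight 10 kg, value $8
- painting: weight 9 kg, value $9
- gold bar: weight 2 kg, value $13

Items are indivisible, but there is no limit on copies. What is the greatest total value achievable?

$147

Best value-per-unit is gold bar at 13/2; filling with it alone gives 11×13 = 143.
Optimal mix: 1×ring box + 8×gold bar → weight 23, value 147.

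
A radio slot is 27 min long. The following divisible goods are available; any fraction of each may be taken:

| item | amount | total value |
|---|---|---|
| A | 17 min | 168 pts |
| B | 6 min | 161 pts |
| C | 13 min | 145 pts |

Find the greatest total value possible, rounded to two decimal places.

Take in order of value per unit:
- B (161/6 per unit): all 6 → value 161, running total 161.00
- C (145/13 per unit): all 13 → value 145, running total 306.00
- A (168/17 per unit): 8 of 17 → value 8×168/17 = 79.0588, running total 385.06
Total 385.06.

385.06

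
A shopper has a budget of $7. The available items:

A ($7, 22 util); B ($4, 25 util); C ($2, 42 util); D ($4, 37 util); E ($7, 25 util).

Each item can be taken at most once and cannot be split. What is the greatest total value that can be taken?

Check high-value combinations within $7:
- C+D: cost 2+4=6, value 42+37=79
- B+C: cost 4+2=6, value 25+42=67
- C: cost 2, value 42
- D: cost 4, value 37
Best: 79 util.

79 util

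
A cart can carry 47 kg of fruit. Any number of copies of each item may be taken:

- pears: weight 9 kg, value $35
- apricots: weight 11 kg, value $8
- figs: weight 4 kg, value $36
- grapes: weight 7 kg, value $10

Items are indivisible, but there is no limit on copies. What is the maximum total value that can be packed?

$396

Best value-per-unit is figs at 36/4, and filling with it alone uses weight 11×4=44. No mix of the others beats 11×36 = 396.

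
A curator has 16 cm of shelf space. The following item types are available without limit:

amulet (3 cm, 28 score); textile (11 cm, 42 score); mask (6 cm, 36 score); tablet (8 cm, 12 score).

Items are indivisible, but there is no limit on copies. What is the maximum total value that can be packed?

Best value-per-unit is amulet at 28/3, and filling with it alone uses length 5×3=15. No mix of the others beats 5×28 = 140.

140 score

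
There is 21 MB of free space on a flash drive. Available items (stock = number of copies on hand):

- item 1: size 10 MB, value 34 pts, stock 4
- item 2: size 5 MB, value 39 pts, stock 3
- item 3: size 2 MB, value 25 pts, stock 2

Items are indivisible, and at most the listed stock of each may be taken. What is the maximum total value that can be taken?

167 pts

Top feasible selections:
- 3×item 2 + 2×item 3: size 19, value 167
- 3×item 2 + 1×item 3: size 17, value 142
- 2×item 2 + 2×item 3: size 14, value 128
- 1×item 1 + 1×item 2 + 2×item 3: size 19, value 123
Best: 167 pts.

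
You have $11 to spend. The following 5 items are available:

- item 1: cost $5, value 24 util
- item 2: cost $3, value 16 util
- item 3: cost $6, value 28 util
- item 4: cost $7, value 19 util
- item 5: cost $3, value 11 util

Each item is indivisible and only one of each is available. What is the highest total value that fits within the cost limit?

This is a 0/1 knapsack; check combinations near the capacity.
- item 1+item 3: cost 5+6=11, value 24+28=52
- item 1+item 2+item 5: cost 5+3+3=11, value 24+16+11=51
- item 2+item 3: cost 3+6=9, value 16+28=44
- item 1+item 2: cost 5+3=8, value 24+16=40
- item 3+item 5: cost 6+3=9, value 28+11=39
Best: 52 util.

52 util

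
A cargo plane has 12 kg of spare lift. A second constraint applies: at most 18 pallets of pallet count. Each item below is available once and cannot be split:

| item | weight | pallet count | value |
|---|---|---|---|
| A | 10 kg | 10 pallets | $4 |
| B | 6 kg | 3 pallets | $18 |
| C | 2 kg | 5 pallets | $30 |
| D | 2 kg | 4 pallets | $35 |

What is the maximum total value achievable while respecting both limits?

$83

Feasible sets respecting both limits:
- B+C+D: weight 10, pallet count 12, value 83
- C+D: weight 4, pallet count 9, value 65
- B+D: weight 8, pallet count 7, value 53
- B+C: weight 8, pallet count 8, value 48
Best: $83.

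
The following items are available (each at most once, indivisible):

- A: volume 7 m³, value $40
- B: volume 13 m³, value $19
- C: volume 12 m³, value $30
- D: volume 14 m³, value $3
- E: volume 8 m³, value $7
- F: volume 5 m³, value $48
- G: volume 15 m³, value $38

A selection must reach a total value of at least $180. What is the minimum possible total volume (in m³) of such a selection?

Subsets with value ≥ 180, sorted by total volume:
- A+B+C+E+F+G: volume 60, value 182
- A+B+C+D+E+F+G: volume 74, value 185
Minimum volume: 60 m³.

60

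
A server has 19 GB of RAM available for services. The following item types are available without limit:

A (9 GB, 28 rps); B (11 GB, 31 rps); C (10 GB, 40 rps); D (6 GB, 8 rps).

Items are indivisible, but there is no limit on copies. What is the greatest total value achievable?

Best value-per-unit is C at 40/10; filling with it alone gives 1×40 = 40.
Optimal mix: 1×A + 1×C → memory 19, value 68.

68 rps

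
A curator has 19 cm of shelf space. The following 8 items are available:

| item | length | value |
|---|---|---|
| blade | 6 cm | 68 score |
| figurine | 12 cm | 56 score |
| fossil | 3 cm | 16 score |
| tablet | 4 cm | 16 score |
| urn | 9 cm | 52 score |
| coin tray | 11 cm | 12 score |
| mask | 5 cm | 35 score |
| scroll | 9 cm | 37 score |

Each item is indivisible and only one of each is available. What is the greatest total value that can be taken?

Check high-value combinations within 19 cm:
- blade+fossil+urn: length 6+3+9=18, value 68+16+52=136
- blade+tablet+urn: length 6+4+9=19, value 68+16+52=136
- blade+fossil+tablet+mask: length 6+3+4+5=18, value 68+16+16+35=135
Best: 136 score.

136 score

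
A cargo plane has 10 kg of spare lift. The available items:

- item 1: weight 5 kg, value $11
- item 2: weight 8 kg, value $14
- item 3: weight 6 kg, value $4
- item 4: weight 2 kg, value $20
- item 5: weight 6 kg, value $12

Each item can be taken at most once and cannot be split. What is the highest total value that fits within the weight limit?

$34

Check high-value combinations within 10 kg:
- item 2+item 4: weight 8+2=10, value 14+20=34
- item 4+item 5: weight 2+6=8, value 20+12=32
- item 1+item 4: weight 5+2=7, value 11+20=31
- item 3+item 4: weight 6+2=8, value 4+20=24
Best: $34.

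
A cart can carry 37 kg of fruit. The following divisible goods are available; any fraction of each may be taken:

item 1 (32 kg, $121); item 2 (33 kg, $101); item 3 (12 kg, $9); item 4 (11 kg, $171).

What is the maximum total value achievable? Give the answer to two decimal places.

Take in order of value per unit:
- item 4 (171/11 per unit): all 11 → value 171, running total 171.00
- item 1 (121/32 per unit): 26 of 32 → value 26×121/32 = 98.3125, running total 269.31
Total 269.31.

269.31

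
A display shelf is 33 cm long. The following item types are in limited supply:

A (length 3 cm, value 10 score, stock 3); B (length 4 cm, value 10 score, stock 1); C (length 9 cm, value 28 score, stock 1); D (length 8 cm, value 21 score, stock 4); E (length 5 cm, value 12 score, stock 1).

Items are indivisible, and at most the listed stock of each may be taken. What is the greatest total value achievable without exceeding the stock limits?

93 score

Best selections within length 33 and stock limits:
- 3×A + 3×D: length 33, value 93
- 1×A + 1×C + 2×D + 1×E: length 33, value 92
Best: 93 score.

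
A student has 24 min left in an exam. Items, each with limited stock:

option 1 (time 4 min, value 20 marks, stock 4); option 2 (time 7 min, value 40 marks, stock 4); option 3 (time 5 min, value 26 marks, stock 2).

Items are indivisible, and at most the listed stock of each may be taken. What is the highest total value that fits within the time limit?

132 marks

Top feasible selections:
- 2×option 2 + 2×option 3: time 24, value 132
- 1×option 1 + 2×option 2 + 1×option 3: time 23, value 126
Best: 132 marks.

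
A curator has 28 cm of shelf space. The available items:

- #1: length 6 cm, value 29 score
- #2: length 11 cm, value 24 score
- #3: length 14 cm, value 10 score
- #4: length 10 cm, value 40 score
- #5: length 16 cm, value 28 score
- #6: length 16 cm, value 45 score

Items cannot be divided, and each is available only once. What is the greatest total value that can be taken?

93 score

Check high-value combinations within 28 cm:
- #1+#2+#4: length 6+11+10=27, value 29+24+40=93
- #4+#6: length 10+16=26, value 40+45=85
- #1+#6: length 6+16=22, value 29+45=74
- #1+#4: length 6+10=16, value 29+40=69
- #2+#6: length 11+16=27, value 24+45=69
Best: 93 score.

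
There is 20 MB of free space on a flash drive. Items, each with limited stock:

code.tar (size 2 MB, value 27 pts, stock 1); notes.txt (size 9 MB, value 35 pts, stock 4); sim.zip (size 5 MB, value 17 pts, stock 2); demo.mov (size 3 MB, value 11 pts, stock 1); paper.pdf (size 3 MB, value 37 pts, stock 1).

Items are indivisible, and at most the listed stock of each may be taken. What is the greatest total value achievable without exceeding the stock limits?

Top feasible selections:
- 1×code.tar + 1×notes.txt + 1×sim.zip + 1×paper.pdf: size 19, value 116
- 1×code.tar + 1×notes.txt + 1×demo.mov + 1×paper.pdf: size 17, value 110
- 1×code.tar + 2×sim.zip + 1×demo.mov + 1×paper.pdf: size 18, value 109
- 1×notes.txt + 1×sim.zip + 1×demo.mov + 1×paper.pdf: size 20, value 100
Best: 116 pts.

116 pts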